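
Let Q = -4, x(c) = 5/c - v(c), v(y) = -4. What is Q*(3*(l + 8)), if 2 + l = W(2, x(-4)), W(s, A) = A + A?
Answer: -138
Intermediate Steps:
x(c) = 4 + 5/c (x(c) = 5/c - 1*(-4) = 5/c + 4 = 4 + 5/c)
W(s, A) = 2*A
l = 7/2 (l = -2 + 2*(4 + 5/(-4)) = -2 + 2*(4 + 5*(-1/4)) = -2 + 2*(4 - 5/4) = -2 + 2*(11/4) = -2 + 11/2 = 7/2 ≈ 3.5000)
Q*(3*(l + 8)) = -12*(7/2 + 8) = -12*23/2 = -4*69/2 = -138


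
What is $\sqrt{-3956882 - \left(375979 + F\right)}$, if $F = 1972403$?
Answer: $4 i \sqrt{394079} \approx 2511.0 i$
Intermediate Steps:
$\sqrt{-3956882 - \left(375979 + F\right)} = \sqrt{-3956882 - 2348382} = \sqrt{-6305264} = 4 i \sqrt{394079}$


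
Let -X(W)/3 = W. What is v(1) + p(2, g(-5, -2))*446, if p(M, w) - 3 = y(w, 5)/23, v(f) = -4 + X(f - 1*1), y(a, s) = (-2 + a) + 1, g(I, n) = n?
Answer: 29344/23 ≈ 1275.8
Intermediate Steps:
X(W) = -3*W
y(a, s) = -1 + a
v(f) = -1 - 3*f (v(f) = -4 - 3*(f - 1*1) = -4 - 3*(f - 1) = -4 - 3*(-1 + f) = -4 + (3 - 3*f) = -1 - 3*f)
p(M, w) = 68/23 + w/23 (p(M, w) = 3 + (-1 + w)/23 = 3 + (-1 + w)*(1/23) = 3 + (-1/23 + w/23) = 68/23 + w/23)
v(1) + p(2, g(-5, -2))*446 = (-1 - 3*1) + (68/23 + (1/23)*(-2))*446 = (-1 - 3) + (68/23 - 2/23)*446 = -4 + (66/23)*446 = -4 + 29436/23 = 29344/23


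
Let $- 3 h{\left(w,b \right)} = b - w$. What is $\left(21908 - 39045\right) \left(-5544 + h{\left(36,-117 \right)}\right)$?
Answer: $94133541$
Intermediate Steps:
$h{\left(w,b \right)} = - \frac{b}{3} + \frac{w}{3}$ ($h{\left(w,b \right)} = - \frac{b - w}{3} = - \frac{b}{3} + \frac{w}{3}$)
$\left(21908 - 39045\right) \left(-5544 + h{\left(36,-117 \right)}\right) = \left(21908 - 39045\right) \left(-5544 + \left(\left(- \frac{1}{3}\right) \left(-117\right) + \frac{1}{3} \cdot 36\right)\right) = - 17137 \left(-5544 + \left(39 + 12\right)\right) = - 17137 \left(-5544 + 51\right) = \left(-17137\right) \left(-5493\right) = 94133541$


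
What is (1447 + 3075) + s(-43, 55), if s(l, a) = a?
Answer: 4577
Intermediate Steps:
(1447 + 3075) + s(-43, 55) = (1447 + 3075) + 55 = 4522 + 55 = 4577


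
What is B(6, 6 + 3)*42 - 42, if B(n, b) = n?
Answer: 210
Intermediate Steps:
B(6, 6 + 3)*42 - 42 = 6*42 - 42 = 252 - 42 = 210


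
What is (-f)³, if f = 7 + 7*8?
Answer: -250047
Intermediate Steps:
f = 63 (f = 7 + 56 = 63)
(-f)³ = (-1*63)³ = (-63)³ = -250047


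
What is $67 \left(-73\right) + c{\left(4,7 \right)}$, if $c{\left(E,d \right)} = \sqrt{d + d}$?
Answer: $-4891 + \sqrt{14} \approx -4887.3$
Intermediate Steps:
$c{\left(E,d \right)} = \sqrt{2} \sqrt{d}$ ($c{\left(E,d \right)} = \sqrt{2 d} = \sqrt{2} \sqrt{d}$)
$67 \left(-73\right) + c{\left(4,7 \right)} = 67 \left(-73\right) + \sqrt{2} \sqrt{7} = -4891 + \sqrt{14}$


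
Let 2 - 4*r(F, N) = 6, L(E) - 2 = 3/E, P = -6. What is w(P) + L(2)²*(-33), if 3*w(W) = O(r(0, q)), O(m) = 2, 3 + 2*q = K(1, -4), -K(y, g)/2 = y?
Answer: -4843/12 ≈ -403.58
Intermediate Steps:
K(y, g) = -2*y
L(E) = 2 + 3/E
q = -5/2 (q = -3/2 + (-2*1)/2 = -3/2 + (½)*(-2) = -3/2 - 1 = -5/2 ≈ -2.5000)
r(F, N) = -1 (r(F, N) = ½ - ¼*6 = ½ - 3/2 = -1)
w(W) = ⅔ (w(W) = (⅓)*2 = ⅔)
w(P) + L(2)²*(-33) = ⅔ + (2 + 3/2)²*(-33) = ⅔ + (7/2)²*(-33) = ⅔ + (49/4)*(-33) = ⅔ - 1617/4 = -4843/12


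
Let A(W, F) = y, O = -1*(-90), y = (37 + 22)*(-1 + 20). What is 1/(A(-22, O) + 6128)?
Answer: 1/7249 ≈ 0.00013795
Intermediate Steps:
y = 1121 (y = 59*19 = 1121)
O = 90
A(W, F) = 1121
1/(A(-22, O) + 6128) = 1/(1121 + 6128) = 1/7249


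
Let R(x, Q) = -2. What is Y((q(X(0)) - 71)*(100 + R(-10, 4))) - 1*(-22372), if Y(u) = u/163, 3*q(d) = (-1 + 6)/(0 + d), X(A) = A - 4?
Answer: 21837823/978 ≈ 22329.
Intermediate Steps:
X(A) = -4 + A
q(d) = 5/(3*d) (q(d) = ((-1 + 6)/(0 + d))/3 = (5/d)/3 = 5/(3*d))
Y(u) = u/163 (Y(u) = u*(1/163) = u/163)
Y((q(X(0)) - 71)*(100 + R(-10, 4))) - 1*(-22372) = ((5/(3*(-4 + 0)) - 71)*(100 - 2))/163 - 1*(-22372) = (((5/3)/(-4) - 71)*98)/163 + 22372 = (((5/3)*(-1/4) - 71)*98)/163 + 22372 = ((-5/12 - 71)*98)/163 + 22372 = (-857/12*98)/163 + 22372 = (1/163)*(-41993/6) + 22372 = -41993/978 + 22372 = 21837823/978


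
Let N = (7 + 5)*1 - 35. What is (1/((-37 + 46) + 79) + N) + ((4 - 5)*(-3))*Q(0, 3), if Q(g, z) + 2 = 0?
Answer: -2551/88 ≈ -28.989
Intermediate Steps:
Q(g, z) = -2 (Q(g, z) = -2 + 0 = -2)
N = -23 (N = 12*1 - 35 = 12 - 35 = -23)
(1/((-37 + 46) + 79) + N) + ((4 - 5)*(-3))*Q(0, 3) = (1/((-37 + 46) + 79) - 23) + ((4 - 5)*(-3))*(-2) = (1/(9 + 79) - 23) - 1*(-3)*(-2) = (1/88 - 23) + 3*(-2) = (1/88 - 23) - 6 = -2023/88 - 6 = -2551/88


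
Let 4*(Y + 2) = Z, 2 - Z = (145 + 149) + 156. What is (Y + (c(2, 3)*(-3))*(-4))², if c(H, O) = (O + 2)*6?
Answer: 60516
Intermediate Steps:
c(H, O) = 12 + 6*O (c(H, O) = (2 + O)*6 = 12 + 6*O)
Z = -448 (Z = 2 - ((145 + 149) + 156) = 2 - (294 + 156) = 2 - 1*450 = 2 - 450 = -448)
Y = -114 (Y = -2 + (¼)*(-448) = -2 - 112 = -114)
(Y + (c(2, 3)*(-3))*(-4))² = (-114 + ((12 + 6*3)*(-3))*(-4))² = (-114 + ((12 + 18)*(-3))*(-4))² = (-114 + (30*(-3))*(-4))² = (-114 - 90*(-4))² = (-114 + 360)² = 246² = 60516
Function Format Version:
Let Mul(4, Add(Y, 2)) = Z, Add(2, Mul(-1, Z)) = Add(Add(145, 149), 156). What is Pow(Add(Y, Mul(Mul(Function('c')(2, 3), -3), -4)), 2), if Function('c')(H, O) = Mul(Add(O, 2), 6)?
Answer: 60516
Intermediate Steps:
Function('c')(H, O) = Add(12, Mul(6, O)) (Function('c')(H, O) = Mul(Add(2, O), 6) = Add(12, Mul(6, O)))
Z = -448 (Z = Add(2, Mul(-1, Add(Add(145, 149), 156))) = Add(2, Mul(-1, Add(294, 156))) = Add(2, Mul(-1, 450)) = Add(2, -450) = -448)
Y = -114 (Y = Add(-2, Mul(Rational(1, 4), -448)) = Add(-2, -112) = -114)
Pow(Add(Y, Mul(Mul(Function('c')(2, 3), -3), -4)), 2) = Pow(Add(-114, Mul(Mul(Add(12, Mul(6, 3)), -3), -4)), 2) = Pow(Add(-114, Mul(Mul(Add(12, 18), -3), -4)), 2) = Pow(Add(-114, Mul(Mul(30, -3), -4)), 2) = Pow(Add(-114, Mul(-90, -4)), 2) = Pow(Add(-114, 360), 2) = Pow(246, 2) = 60516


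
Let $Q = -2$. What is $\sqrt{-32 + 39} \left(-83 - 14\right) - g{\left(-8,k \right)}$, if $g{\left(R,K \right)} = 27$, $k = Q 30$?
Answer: $-27 - 97 \sqrt{7} \approx -283.64$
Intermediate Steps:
$k = -60$ ($k = \left(-2\right) 30 = -60$)
$\sqrt{-32 + 39} \left(-83 - 14\right) - g{\left(-8,k \right)} = \sqrt{-32 + 39} \left(-83 - 14\right) - 27 = \sqrt{7} \left(-97\right) - 27 = - 97 \sqrt{7} - 27 = -27 - 97 \sqrt{7}$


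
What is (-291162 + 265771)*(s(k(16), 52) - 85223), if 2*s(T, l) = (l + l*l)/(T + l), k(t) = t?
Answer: 73555010163/34 ≈ 2.1634e+9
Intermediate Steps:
s(T, l) = (l + l²)/(2*(T + l)) (s(T, l) = ((l + l*l)/(T + l))/2 = ((l + l²)/(T + l))/2 = (l + l²)/(2*(T + l)))
(-291162 + 265771)*(s(k(16), 52) - 85223) = (-291162 + 265771)*((½)*52*(1 + 52)/(16 + 52) - 85223) = -25391*((½)*52*53/68 - 85223) = -25391*((½)*52*(1/68)*53 - 85223) = -25391*(689/34 - 85223) = -25391*(-2896893/34) = 73555010163/34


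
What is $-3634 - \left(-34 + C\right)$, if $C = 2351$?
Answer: $-5951$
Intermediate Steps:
$-3634 - \left(-34 + C\right) = -3634 - \left(-34 + 2351\right) = -3634 - 2317 = -5951$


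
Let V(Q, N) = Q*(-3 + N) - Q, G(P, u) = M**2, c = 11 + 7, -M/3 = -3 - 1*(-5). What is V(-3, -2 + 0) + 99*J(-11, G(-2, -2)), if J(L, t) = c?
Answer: 1800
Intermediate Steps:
M = -6 (M = -3*(-3 - 1*(-5)) = -3*(-3 + 5) = -3*2 = -6)
c = 18
G(P, u) = 36 (G(P, u) = (-6)**2 = 36)
J(L, t) = 18
V(Q, N) = -Q + Q*(-3 + N)
V(-3, -2 + 0) + 99*J(-11, G(-2, -2)) = -3*(-4 + (-2 + 0)) + 99*18 = -3*(-4 - 2) + 1782 = -3*(-6) + 1782 = 18 + 1782 = 1800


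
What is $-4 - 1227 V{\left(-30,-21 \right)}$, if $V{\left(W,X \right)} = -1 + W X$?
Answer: $-771787$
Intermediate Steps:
$-4 - 1227 V{\left(-30,-21 \right)} = -4 - 1227 \left(-1 - -630\right) = -4 - 1227 \left(-1 + 630\right) = -4 - 771783 = -771787$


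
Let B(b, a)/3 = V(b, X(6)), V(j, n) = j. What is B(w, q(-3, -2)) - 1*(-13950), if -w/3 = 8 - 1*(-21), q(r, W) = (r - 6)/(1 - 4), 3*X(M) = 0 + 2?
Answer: 13689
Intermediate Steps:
X(M) = 2/3 (X(M) = (0 + 2)/3 = (1/3)*2 = 2/3)
q(r, W) = 2 - r/3 (q(r, W) = (-6 + r)/(-3) = (-6 + r)*(-1/3) = 2 - r/3)
w = -87 (w = -3*(8 - 1*(-21)) = -3*(8 + 21) = -3*29 = -87)
B(b, a) = 3*b
B(w, q(-3, -2)) - 1*(-13950) = 3*(-87) - 1*(-13950) = -261 + 13950 = 13689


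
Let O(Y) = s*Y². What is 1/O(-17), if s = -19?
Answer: -1/5491 ≈ -0.00018212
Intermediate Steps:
O(Y) = -19*Y²
1/O(-17) = 1/(-19*(-17)²) = 1/(-19*289) = 1/(-5491) = -1/5491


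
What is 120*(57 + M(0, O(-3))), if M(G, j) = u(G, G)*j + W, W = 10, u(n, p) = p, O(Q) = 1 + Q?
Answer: 8040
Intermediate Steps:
M(G, j) = 10 + G*j (M(G, j) = G*j + 10 = 10 + G*j)
120*(57 + M(0, O(-3))) = 120*(57 + (10 + 0*(1 - 3))) = 120*(57 + (10 + 0*(-2))) = 120*(57 + (10 + 0)) = 120*(57 + 10) = 120*67 = 8040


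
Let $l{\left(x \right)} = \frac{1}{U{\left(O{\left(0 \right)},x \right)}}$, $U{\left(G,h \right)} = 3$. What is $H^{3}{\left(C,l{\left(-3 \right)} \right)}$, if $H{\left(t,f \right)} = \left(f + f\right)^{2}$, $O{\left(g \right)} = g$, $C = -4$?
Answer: $\frac{64}{729} \approx 0.087791$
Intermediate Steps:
$l{\left(x \right)} = \frac{1}{3}$
$H{\left(t,f \right)} = 4 f^{2}$ ($H{\left(t,f \right)} = \left(2 f\right)^{2} = 4 f^{2}$)
$H^{3}{\left(C,l{\left(-3 \right)} \right)} = \left(\frac{4}{9}\right)^{3} = \frac{64}{729}$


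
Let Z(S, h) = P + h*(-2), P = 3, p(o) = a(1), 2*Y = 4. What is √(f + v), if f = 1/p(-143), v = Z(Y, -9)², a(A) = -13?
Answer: 2*√18629/13 ≈ 20.998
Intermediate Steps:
Y = 2 (Y = (½)*4 = 2)
p(o) = -13
Z(S, h) = 3 - 2*h (Z(S, h) = 3 + h*(-2) = 3 - 2*h)
v = 441 (v = (3 - 2*(-9))² = (3 + 18)² = 21² = 441)
f = -1/13 (f = 1/(-13) = -1/13 ≈ -0.076923)
√(f + v) = √(-1/13 + 441) = √(5732/13) = 2*√18629/13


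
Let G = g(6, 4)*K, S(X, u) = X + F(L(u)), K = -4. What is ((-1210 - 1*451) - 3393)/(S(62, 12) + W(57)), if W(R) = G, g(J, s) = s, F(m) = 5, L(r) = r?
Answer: -5054/51 ≈ -99.098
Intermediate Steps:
S(X, u) = 5 + X (S(X, u) = X + 5 = 5 + X)
G = -16 (G = 4*(-4) = -16)
W(R) = -16
((-1210 - 1*451) - 3393)/(S(62, 12) + W(57)) = ((-1210 - 1*451) - 3393)/((5 + 62) - 16) = ((-1210 - 451) - 3393)/(67 - 16) = (-1661 - 3393)/51 = -5054*1/51 = -5054/51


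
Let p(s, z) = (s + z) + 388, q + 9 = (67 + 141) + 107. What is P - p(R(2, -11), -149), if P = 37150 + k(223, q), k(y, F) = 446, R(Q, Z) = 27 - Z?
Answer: 37319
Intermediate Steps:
q = 306 (q = -9 + ((67 + 141) + 107) = -9 + (208 + 107) = -9 + 315 = 306)
p(s, z) = 388 + s + z
P = 37596 (P = 37150 + 446 = 37596)
P - p(R(2, -11), -149) = 37596 - (388 + (27 - 1*(-11)) - 149) = 37596 - (388 + (27 + 11) - 149) = 37596 - (388 + 38 - 149) = 37596 - 1*277 = 37596 - 277 = 37319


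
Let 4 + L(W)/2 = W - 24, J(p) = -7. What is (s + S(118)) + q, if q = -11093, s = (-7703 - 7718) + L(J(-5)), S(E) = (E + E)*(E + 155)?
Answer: 37844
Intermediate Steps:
S(E) = 2*E*(155 + E) (S(E) = (2*E)*(155 + E) = 2*E*(155 + E))
L(W) = -56 + 2*W (L(W) = -8 + 2*(W - 24) = -8 + 2*(-24 + W) = -8 + (-48 + 2*W) = -56 + 2*W)
s = -15491 (s = (-7703 - 7718) + (-56 + 2*(-7)) = -15421 + (-56 - 14) = -15421 - 70 = -15491)
(s + S(118)) + q = (-15491 + 2*118*(155 + 118)) - 11093 = (-15491 + 2*118*273) - 11093 = (-15491 + 64428) - 11093 = 48937 - 11093 = 37844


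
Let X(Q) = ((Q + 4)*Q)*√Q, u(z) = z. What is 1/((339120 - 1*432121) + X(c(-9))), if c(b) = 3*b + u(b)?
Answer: -93001/8696961745 - 6912*I/8696961745 ≈ -1.0694e-5 - 7.9476e-7*I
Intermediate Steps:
c(b) = 4*b (c(b) = 3*b + b = 4*b)
X(Q) = Q^(3/2)*(4 + Q) (X(Q) = ((4 + Q)*Q)*√Q = (Q*(4 + Q))*√Q = Q^(3/2)*(4 + Q))
1/((339120 - 1*432121) + X(c(-9))) = 1/((339120 - 1*432121) + (4*(-9))^(3/2)*(4 + 4*(-9))) = 1/((339120 - 432121) + (-36)^(3/2)*(4 - 36)) = 1/(-93001 - 216*I*(-32)) = 1/(-93001 + 6912*I) = (-93001 - 6912*I)/8696961745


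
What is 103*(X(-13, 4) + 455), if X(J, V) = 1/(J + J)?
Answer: 1218387/26 ≈ 46861.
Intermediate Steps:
X(J, V) = 1/(2*J)
103*(X(-13, 4) + 455) = 103*((1/2)/(-13) + 455) = 103*((1/2)*(-1/13) + 455) = 103*(-1/26 + 455) = 103*(11829/26) = 1218387/26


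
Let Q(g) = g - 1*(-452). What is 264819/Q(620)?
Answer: 264819/1072 ≈ 247.03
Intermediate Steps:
Q(g) = 452 + g (Q(g) = g + 452 = 452 + g)
264819/Q(620) = 264819/(452 + 620) = 264819/1072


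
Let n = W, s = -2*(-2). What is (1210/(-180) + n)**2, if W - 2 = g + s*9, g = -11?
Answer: 133225/324 ≈ 411.19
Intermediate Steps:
s = 4
W = 27 (W = 2 + (-11 + 4*9) = 2 + (-11 + 36) = 2 + 25 = 27)
n = 27
(1210/(-180) + n)**2 = (1210/(-180) + 27)**2 = (1210*(-1/180) + 27)**2 = (-121/18 + 27)**2 = (365/18)**2 = 133225/324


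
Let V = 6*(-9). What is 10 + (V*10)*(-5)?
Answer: 2710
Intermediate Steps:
V = -54
10 + (V*10)*(-5) = 10 - 54*10*(-5) = 10 - 540*(-5) = 10 + 2700 = 2710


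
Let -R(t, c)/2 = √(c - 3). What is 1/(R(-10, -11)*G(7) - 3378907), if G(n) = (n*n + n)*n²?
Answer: I/(7*(-482701*I + 784*√14)) ≈ -2.9594e-7 + 1.7985e-9*I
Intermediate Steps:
R(t, c) = -2*√(-3 + c) (R(t, c) = -2*√(c - 3) = -2*√(-3 + c))
G(n) = n²*(n + n²) (G(n) = (n² + n)*n² = (n + n²)*n² = n²*(n + n²))
1/(R(-10, -11)*G(7) - 3378907) = 1/((-2*√(-3 - 11))*(7³*(1 + 7)) - 3378907) = 1/((-2*I*√14)*(343*8) - 3378907) = 1/(-2*I*√14*2744 - 3378907) = 1/(-5488*I*√14 - 3378907) = 1/(-3378907 - 5488*I*√14)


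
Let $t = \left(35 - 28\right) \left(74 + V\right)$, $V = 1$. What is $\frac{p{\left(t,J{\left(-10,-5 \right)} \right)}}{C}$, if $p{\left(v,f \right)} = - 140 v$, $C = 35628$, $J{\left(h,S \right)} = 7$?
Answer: $- \frac{6125}{2969} \approx -2.063$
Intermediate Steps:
$t = 525$ ($t = \left(35 - 28\right) \left(74 + 1\right) = 7 \cdot 75 = 525$)
$\frac{p{\left(t,J{\left(-10,-5 \right)} \right)}}{C} = \frac{\left(-140\right) 525}{35628} = \left(-73500\right) \frac{1}{35628} = - \frac{6125}{2969}$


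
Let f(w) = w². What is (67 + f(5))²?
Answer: 8464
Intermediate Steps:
(67 + f(5))² = (67 + 5²)² = (67 + 25)² = 92² = 8464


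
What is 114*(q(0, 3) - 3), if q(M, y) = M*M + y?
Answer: 0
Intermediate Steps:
q(M, y) = y + M**2 (q(M, y) = M**2 + y = y + M**2)
114*(q(0, 3) - 3) = 114*((3 + 0**2) - 3) = 114*((3 + 0) - 3) = 114*(3 - 3) = 114*0 = 0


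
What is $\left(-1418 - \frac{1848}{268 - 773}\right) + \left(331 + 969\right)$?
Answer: $- \frac{57742}{505} \approx -114.34$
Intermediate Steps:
$\left(-1418 - \frac{1848}{268 - 773}\right) + \left(331 + 969\right) = \left(-1418 - \frac{1848}{-505}\right) + 1300 = \left(-1418 - - \frac{1848}{505}\right) + 1300 = \left(-1418 + \frac{1848}{505}\right) + 1300 = - \frac{714242}{505} + 1300 = - \frac{57742}{505}$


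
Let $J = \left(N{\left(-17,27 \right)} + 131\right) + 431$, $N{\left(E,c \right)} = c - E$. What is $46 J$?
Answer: $27876$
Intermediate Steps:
$J = 606$ ($J = \left(\left(27 - -17\right) + 131\right) + 431 = \left(\left(27 + 17\right) + 131\right) + 431 = \left(44 + 131\right) + 431 = 175 + 431 = 606$)
$46 J = 46 \cdot 606 = 27876$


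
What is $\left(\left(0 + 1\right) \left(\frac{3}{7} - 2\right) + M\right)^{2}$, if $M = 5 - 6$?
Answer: $\frac{324}{49} \approx 6.6122$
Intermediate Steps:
$M = -1$ ($M = 5 - 6 = -1$)
$\left(\left(0 + 1\right) \left(\frac{3}{7} - 2\right) + M\right)^{2} = \left(\left(0 + 1\right) \left(\frac{3}{7} - 2\right) - 1\right)^{2} = \left(1 \left(3 \cdot \frac{1}{7} - 2\right) - 1\right)^{2} = \left(1 \left(\frac{3}{7} - 2\right) - 1\right)^{2} = \left(1 \left(- \frac{11}{7}\right) - 1\right)^{2} = \left(- \frac{11}{7} - 1\right)^{2} = \left(- \frac{18}{7}\right)^{2} = \frac{324}{49}$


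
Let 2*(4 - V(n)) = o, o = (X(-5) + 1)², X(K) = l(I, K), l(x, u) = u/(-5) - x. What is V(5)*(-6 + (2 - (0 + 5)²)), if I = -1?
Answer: 29/2 ≈ 14.500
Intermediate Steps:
l(x, u) = -x - u/5 (l(x, u) = u*(-⅕) - x = -u/5 - x = -x - u/5)
X(K) = 1 - K/5 (X(K) = -1*(-1) - K/5 = 1 - K/5)
o = 9 (o = ((1 - ⅕*(-5)) + 1)² = ((1 + 1) + 1)² = (2 + 1)² = 3² = 9)
V(n) = -½ (V(n) = 4 - ½*9 = 4 - 9/2 = -½)
V(5)*(-6 + (2 - (0 + 5)²)) = -(-6 + (2 - (0 + 5)²))/2 = -(-6 + (2 - 1*5²))/2 = -(-6 + (2 - 1*25))/2 = -(-6 + (2 - 25))/2 = -(-6 - 23)/2 = -½*(-29) = 29/2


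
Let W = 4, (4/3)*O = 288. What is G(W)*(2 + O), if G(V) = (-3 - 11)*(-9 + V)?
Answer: 15260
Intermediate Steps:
O = 216 (O = (¾)*288 = 216)
G(V) = 126 - 14*V (G(V) = -14*(-9 + V) = 126 - 14*V)
G(W)*(2 + O) = (126 - 14*4)*(2 + 216) = (126 - 56)*218 = 70*218 = 15260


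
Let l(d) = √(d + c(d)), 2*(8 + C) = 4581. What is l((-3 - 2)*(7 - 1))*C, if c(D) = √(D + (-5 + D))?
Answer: 4565*√(-30 + I*√65)/2 ≈ 1665.2 + 12612.0*I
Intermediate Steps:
C = 4565/2 (C = -8 + (½)*4581 = -8 + 4581/2 = 4565/2 ≈ 2282.5)
c(D) = √(-5 + 2*D)
l(d) = √(d + √(-5 + 2*d))
l((-3 - 2)*(7 - 1))*C = √((-3 - 2)*(7 - 1) + √(-5 + 2*((-3 - 2)*(7 - 1))))*(4565/2) = √(-5*6 + √(-5 + 2*(-5*6)))*(4565/2) = √(-30 + √(-5 + 2*(-30)))*(4565/2) = √(-30 + √(-5 - 60))*(4565/2) = √(-30 + √(-65))*(4565/2) = √(-30 + I*√65)*(4565/2) = 4565*√(-30 + I*√65)/2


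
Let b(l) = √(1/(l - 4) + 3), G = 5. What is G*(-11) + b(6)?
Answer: -55 + √14/2 ≈ -53.129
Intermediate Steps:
b(l) = √(3 + 1/(-4 + l)) (b(l) = √(1/(-4 + l) + 3) = √(3 + 1/(-4 + l)))
G*(-11) + b(6) = 5*(-11) + √((-11 + 3*6)/(-4 + 6)) = -55 + √((-11 + 18)/2) = -55 + √((½)*7) = -55 + √(7/2) = -55 + √14/2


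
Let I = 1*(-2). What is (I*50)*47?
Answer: -4700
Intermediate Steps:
I = -2
(I*50)*47 = -2*50*47 = -100*47 = -4700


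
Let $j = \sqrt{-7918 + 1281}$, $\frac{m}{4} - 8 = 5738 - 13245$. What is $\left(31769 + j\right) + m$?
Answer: $1773 + i \sqrt{6637} \approx 1773.0 + 81.468 i$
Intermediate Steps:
$m = -29996$ ($m = 32 + 4 \left(5738 - 13245\right) = 32 + 4 \left(-7507\right) = 32 - 30028 = -29996$)
$j = i \sqrt{6637}$ ($j = \sqrt{-6637} = i \sqrt{6637} \approx 81.468 i$)
$\left(31769 + j\right) + m = \left(31769 + i \sqrt{6637}\right) - 29996 = 1773 + i \sqrt{6637}$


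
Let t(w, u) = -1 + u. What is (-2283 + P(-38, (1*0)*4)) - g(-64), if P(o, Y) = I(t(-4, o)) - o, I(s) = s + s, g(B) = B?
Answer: -2259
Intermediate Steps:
I(s) = 2*s
P(o, Y) = -2 + o (P(o, Y) = 2*(-1 + o) - o = (-2 + 2*o) - o = -2 + o)
(-2283 + P(-38, (1*0)*4)) - g(-64) = (-2283 + (-2 - 38)) - 1*(-64) = (-2283 - 40) + 64 = -2323 + 64 = -2259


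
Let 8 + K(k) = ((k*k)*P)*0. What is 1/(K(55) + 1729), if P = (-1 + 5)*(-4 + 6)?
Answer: 1/1721 ≈ 0.00058106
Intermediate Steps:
P = 8 (P = 4*2 = 8)
K(k) = -8 (K(k) = -8 + ((k*k)*8)*0 = -8 + (k²*8)*0 = -8 + (8*k²)*0 = -8 + 0 = -8)
1/(K(55) + 1729) = 1/(-8 + 1729) = 1/1721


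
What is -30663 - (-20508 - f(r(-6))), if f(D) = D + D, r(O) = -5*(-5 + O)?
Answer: -10045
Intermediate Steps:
r(O) = 25 - 5*O
f(D) = 2*D
-30663 - (-20508 - f(r(-6))) = -30663 - (-20508 - 2*(25 - 5*(-6))) = -30663 - (-20508 - 2*(25 + 30)) = -30663 - (-20508 - 2*55) = -30663 - (-20508 - 1*110) = -30663 - (-20508 - 110) = -30663 - 1*(-20618) = -30663 + 20618 = -10045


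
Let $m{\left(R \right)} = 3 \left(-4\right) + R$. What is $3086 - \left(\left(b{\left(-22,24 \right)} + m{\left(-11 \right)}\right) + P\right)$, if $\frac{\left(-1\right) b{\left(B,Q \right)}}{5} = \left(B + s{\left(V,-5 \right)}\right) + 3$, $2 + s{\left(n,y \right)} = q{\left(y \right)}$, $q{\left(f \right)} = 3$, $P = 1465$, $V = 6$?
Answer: $1554$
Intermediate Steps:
$m{\left(R \right)} = -12 + R$
$s{\left(n,y \right)} = 1$ ($s{\left(n,y \right)} = -2 + 3 = 1$)
$b{\left(B,Q \right)} = -20 - 5 B$ ($b{\left(B,Q \right)} = - 5 \left(\left(B + 1\right) + 3\right) = - 5 \left(\left(1 + B\right) + 3\right) = - 5 \left(4 + B\right) = -20 - 5 B$)
$3086 - \left(\left(b{\left(-22,24 \right)} + m{\left(-11 \right)}\right) + P\right) = 3086 - \left(\left(\left(-20 - -110\right) - 23\right) + 1465\right) = 3086 - \left(\left(\left(-20 + 110\right) - 23\right) + 1465\right) = 3086 - \left(\left(90 - 23\right) + 1465\right) = 3086 - \left(67 + 1465\right) = 3086 - 1532 = 1554$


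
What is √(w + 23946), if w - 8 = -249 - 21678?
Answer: √2027 ≈ 45.022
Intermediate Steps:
w = -21919 (w = 8 + (-249 - 21678) = 8 - 21927 = -21919)
√(w + 23946) = √(-21919 + 23946) = √2027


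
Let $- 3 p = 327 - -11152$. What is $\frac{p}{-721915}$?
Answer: $\frac{11479}{2165745} \approx 0.0053003$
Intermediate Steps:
$p = - \frac{11479}{3}$ ($p = - \frac{327 - -11152}{3} = - \frac{327 + 11152}{3} = \left(- \frac{1}{3}\right) 11479 = - \frac{11479}{3} \approx -3826.3$)
$\frac{p}{-721915} = - \frac{11479}{3 \left(-721915\right)} = \left(- \frac{11479}{3}\right) \left(- \frac{1}{721915}\right) = \frac{11479}{2165745}$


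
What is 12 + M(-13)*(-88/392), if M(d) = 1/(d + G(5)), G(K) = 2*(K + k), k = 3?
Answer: 1753/147 ≈ 11.925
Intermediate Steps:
G(K) = 6 + 2*K (G(K) = 2*(K + 3) = 2*(3 + K) = 6 + 2*K)
M(d) = 1/(16 + d) (M(d) = 1/(d + (6 + 2*5)) = 1/(d + (6 + 10)) = 1/(d + 16) = 1/(16 + d))
12 + M(-13)*(-88/392) = 12 + (-88/392)/(16 - 13) = 12 + (-88*1/392)/3 = 12 + (1/3)*(-11/49) = 12 - 11/147 = 1753/147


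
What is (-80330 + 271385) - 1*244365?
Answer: -53310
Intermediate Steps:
(-80330 + 271385) - 1*244365 = 191055 - 244365 = -53310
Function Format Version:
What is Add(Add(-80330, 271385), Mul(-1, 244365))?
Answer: -53310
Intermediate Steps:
Add(Add(-80330, 271385), Mul(-1, 244365)) = Add(191055, -244365) = -53310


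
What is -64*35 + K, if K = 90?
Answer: -2150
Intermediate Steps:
-64*35 + K = -64*35 + 90 = -2240 + 90 = -2150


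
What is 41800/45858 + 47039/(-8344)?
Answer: -904167631/191319576 ≈ -4.7260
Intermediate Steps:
41800/45858 + 47039/(-8344) = 41800*(1/45858) + 47039*(-1/8344) = 20900/22929 - 47039/8344 = -904167631/191319576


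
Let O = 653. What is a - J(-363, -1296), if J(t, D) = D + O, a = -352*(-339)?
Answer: 119971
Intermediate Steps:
a = 119328
J(t, D) = 653 + D (J(t, D) = D + 653 = 653 + D)
a - J(-363, -1296) = 119328 - (653 - 1296) = 119328 - 1*(-643) = 119328 + 643 = 119971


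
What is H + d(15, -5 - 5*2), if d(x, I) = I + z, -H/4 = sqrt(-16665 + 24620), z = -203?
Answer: -218 - 4*sqrt(7955) ≈ -574.76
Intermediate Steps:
H = -4*sqrt(7955) (H = -4*sqrt(-16665 + 24620) = -4*sqrt(7955) ≈ -356.76)
d(x, I) = -203 + I (d(x, I) = I - 203 = -203 + I)
H + d(15, -5 - 5*2) = -4*sqrt(7955) + (-203 + (-5 - 5*2)) = -4*sqrt(7955) + (-203 + (-5 - 10)) = -4*sqrt(7955) + (-203 - 15) = -4*sqrt(7955) - 218 = -218 - 4*sqrt(7955)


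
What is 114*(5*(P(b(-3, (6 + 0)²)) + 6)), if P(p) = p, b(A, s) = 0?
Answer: 3420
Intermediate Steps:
114*(5*(P(b(-3, (6 + 0)²)) + 6)) = 114*(5*(0 + 6)) = 114*(5*6) = 114*30 = 3420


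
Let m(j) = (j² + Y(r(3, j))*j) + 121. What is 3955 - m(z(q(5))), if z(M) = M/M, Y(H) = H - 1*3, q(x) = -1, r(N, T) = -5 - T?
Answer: 3842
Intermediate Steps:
Y(H) = -3 + H (Y(H) = H - 3 = -3 + H)
z(M) = 1
m(j) = 121 + j² + j*(-8 - j) (m(j) = (j² + (-3 + (-5 - j))*j) + 121 = (j² + (-8 - j)*j) + 121 = (j² + j*(-8 - j)) + 121 = 121 + j² + j*(-8 - j))
3955 - m(z(q(5))) = 3955 - (121 - 8*1) = 3955 - (121 - 8) = 3955 - 1*113 = 3955 - 113 = 3842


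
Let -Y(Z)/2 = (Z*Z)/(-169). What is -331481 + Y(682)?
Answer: -55090041/169 ≈ -3.2598e+5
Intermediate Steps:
Y(Z) = 2*Z**2/169 (Y(Z) = -2*Z*Z/(-169) = -2*Z**2*(-1)/169 = -(-2)*Z**2/169 = 2*Z**2/169)
-331481 + Y(682) = -331481 + (2/169)*682**2 = -331481 + (2/169)*465124 = -331481 + 930248/169 = -55090041/169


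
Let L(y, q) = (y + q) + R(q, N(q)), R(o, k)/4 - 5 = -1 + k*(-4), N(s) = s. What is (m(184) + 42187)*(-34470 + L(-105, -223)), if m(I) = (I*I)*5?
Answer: -6600730938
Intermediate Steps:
m(I) = 5*I² (m(I) = I²*5 = 5*I²)
R(o, k) = 16 - 16*k (R(o, k) = 20 + 4*(-1 + k*(-4)) = 20 + 4*(-1 - 4*k) = 20 + (-4 - 16*k) = 16 - 16*k)
L(y, q) = 16 + y - 15*q (L(y, q) = (y + q) + (16 - 16*q) = (q + y) + (16 - 16*q) = 16 + y - 15*q)
(m(184) + 42187)*(-34470 + L(-105, -223)) = (5*184² + 42187)*(-34470 + (16 - 105 - 15*(-223))) = (5*33856 + 42187)*(-34470 + (16 - 105 + 3345)) = (169280 + 42187)*(-34470 + 3256) = 211467*(-31214) = -6600730938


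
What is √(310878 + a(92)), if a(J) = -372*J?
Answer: 7*√5646 ≈ 525.98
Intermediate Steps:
√(310878 + a(92)) = √(310878 - 372*92) = √(310878 - 34224) = √276654 = 7*√5646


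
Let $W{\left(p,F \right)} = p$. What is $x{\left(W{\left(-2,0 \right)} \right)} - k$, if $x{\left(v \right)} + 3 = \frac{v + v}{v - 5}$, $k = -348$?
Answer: $\frac{2419}{7} \approx 345.57$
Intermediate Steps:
$x{\left(v \right)} = -3 + \frac{2 v}{-5 + v}$ ($x{\left(v \right)} = -3 + \frac{v + v}{v - 5} = -3 + \frac{2 v}{-5 + v}$)
$x{\left(W{\left(-2,0 \right)} \right)} - k = \frac{15 - -2}{-5 - 2} - -348 = \frac{15 + 2}{-7} + 348 = \left(- \frac{1}{7}\right) 17 + 348 = - \frac{17}{7} + 348 = \frac{2419}{7}$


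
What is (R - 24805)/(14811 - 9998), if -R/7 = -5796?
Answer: 15767/4813 ≈ 3.2759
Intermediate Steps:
R = 40572 (R = -7*(-5796) = 40572)
(R - 24805)/(14811 - 9998) = (40572 - 24805)/(14811 - 9998) = 15767/4813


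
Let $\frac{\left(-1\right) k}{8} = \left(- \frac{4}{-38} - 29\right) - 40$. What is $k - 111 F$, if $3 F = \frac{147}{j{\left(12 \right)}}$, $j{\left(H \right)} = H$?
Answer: $\frac{7441}{76} \approx 97.908$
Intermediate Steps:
$F = \frac{49}{12}$ ($F = \frac{147 \cdot \frac{1}{12}}{3} = \frac{1}{3} \cdot \frac{49}{4} = \frac{49}{12} \approx 4.0833$)
$k = \frac{10472}{19}$ ($k = - 8 \left(\left(- \frac{4}{-38} - 29\right) - 40\right) = - 8 \left(\left(\left(-4\right) \left(- \frac{1}{38}\right) - 29\right) - 40\right) = - 8 \left(\left(\frac{2}{19} - 29\right) - 40\right) = - 8 \left(- \frac{549}{19} - 40\right) = \left(-8\right) \left(- \frac{1309}{19}\right) = \frac{10472}{19} \approx 551.16$)
$k - 111 F = \frac{10472}{19} - \frac{1813}{4} = \frac{7441}{76}$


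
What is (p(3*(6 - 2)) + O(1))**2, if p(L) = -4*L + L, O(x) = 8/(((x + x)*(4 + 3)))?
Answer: 61504/49 ≈ 1255.2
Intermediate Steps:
O(x) = 4/(7*x) (O(x) = 8/(((2*x)*7)) = 8/((14*x)) = 8*(1/(14*x)) = 4/(7*x))
p(L) = -3*L
(p(3*(6 - 2)) + O(1))**2 = (-9*(6 - 2) + (4/7)/1)**2 = (-9*4 + (4/7)*1)**2 = (-3*12 + 4/7)**2 = (-36 + 4/7)**2 = (-248/7)**2 = 61504/49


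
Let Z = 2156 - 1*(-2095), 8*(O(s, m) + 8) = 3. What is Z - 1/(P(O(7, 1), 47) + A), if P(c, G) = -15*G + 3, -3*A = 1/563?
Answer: 5040323118/1185679 ≈ 4251.0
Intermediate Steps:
O(s, m) = -61/8 (O(s, m) = -8 + (1/8)*3 = -8 + 3/8 = -61/8)
Z = 4251 (Z = 2156 + 2095 = 4251)
A = -1/1689 (A = -1/3/563 = -1/3*1/563 = -1/1689 ≈ -0.00059207)
P(c, G) = 3 - 15*G
Z - 1/(P(O(7, 1), 47) + A) = 4251 - 1/((3 - 15*47) - 1/1689) = 4251 - 1/((3 - 705) - 1/1689) = 4251 - 1/(-702 - 1/1689) = 4251 - 1/(-1185679/1689) = 4251 - 1*(-1689/1185679) = 4251 + 1689/1185679 = 5040323118/1185679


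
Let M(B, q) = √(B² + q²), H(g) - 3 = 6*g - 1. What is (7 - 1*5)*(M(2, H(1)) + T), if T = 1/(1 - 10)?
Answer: -2/9 + 4*√17 ≈ 16.270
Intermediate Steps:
H(g) = 2 + 6*g (H(g) = 3 + (6*g - 1) = 3 + (-1 + 6*g) = 2 + 6*g)
T = -⅑ (T = 1/(-9) = -⅑ ≈ -0.11111)
(7 - 1*5)*(M(2, H(1)) + T) = (7 - 1*5)*(√(2² + (2 + 6*1)²) - ⅑) = (7 - 5)*(√(4 + (2 + 6)²) - ⅑) = 2*(√(4 + 8²) - ⅑) = 2*(√(4 + 64) - ⅑) = 2*(√68 - ⅑) = 2*(2*√17 - ⅑) = 2*(-⅑ + 2*√17) = -2/9 + 4*√17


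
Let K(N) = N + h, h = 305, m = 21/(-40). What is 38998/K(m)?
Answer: 1559920/12179 ≈ 128.08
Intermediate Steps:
m = -21/40 (m = 21*(-1/40) = -21/40 ≈ -0.52500)
K(N) = 305 + N (K(N) = N + 305 = 305 + N)
38998/K(m) = 38998/(305 - 21/40) = 38998/(12179/40) = 38998*(40/12179) = 1559920/12179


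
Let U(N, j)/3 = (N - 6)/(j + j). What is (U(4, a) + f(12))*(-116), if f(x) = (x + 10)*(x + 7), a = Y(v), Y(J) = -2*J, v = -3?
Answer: -48430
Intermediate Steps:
a = 6 (a = -2*(-3) = 6)
U(N, j) = 3*(-6 + N)/(2*j) (U(N, j) = 3*((N - 6)/(j + j)) = 3*((-6 + N)/((2*j))) = 3*((-6 + N)*(1/(2*j))) = 3*((-6 + N)/(2*j)) = 3*(-6 + N)/(2*j))
f(x) = (7 + x)*(10 + x) (f(x) = (10 + x)*(7 + x) = (7 + x)*(10 + x))
(U(4, a) + f(12))*(-116) = ((3/2)*(-6 + 4)/6 + (70 + 12² + 17*12))*(-116) = ((3/2)*(⅙)*(-2) + (70 + 144 + 204))*(-116) = (-½ + 418)*(-116) = (835/2)*(-116) = -48430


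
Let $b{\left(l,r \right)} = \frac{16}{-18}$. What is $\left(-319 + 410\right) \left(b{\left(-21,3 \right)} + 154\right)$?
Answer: $\frac{125398}{9} \approx 13933.0$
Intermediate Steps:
$b{\left(l,r \right)} = - \frac{8}{9}$ ($b{\left(l,r \right)} = 16 \left(- \frac{1}{18}\right) = - \frac{8}{9}$)
$\left(-319 + 410\right) \left(b{\left(-21,3 \right)} + 154\right) = \left(-319 + 410\right) \left(- \frac{8}{9} + 154\right) = 91 \cdot \frac{1378}{9} = \frac{125398}{9}$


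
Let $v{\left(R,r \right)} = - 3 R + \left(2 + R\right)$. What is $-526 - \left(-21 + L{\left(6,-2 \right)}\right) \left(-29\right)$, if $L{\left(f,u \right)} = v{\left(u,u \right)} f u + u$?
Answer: $-3281$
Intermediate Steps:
$v{\left(R,r \right)} = 2 - 2 R$
$L{\left(f,u \right)} = u + f u \left(2 - 2 u\right)$ ($L{\left(f,u \right)} = \left(2 - 2 u\right) f u + u = f \left(2 - 2 u\right) u + u = f u \left(2 - 2 u\right) + u = u + f u \left(2 - 2 u\right)$)
$-526 - \left(-21 + L{\left(6,-2 \right)}\right) \left(-29\right) = -526 - \left(-21 - - 2 \left(-1 + 2 \cdot 6 \left(-1 - 2\right)\right)\right) \left(-29\right) = -526 - \left(-21 - - 2 \left(-1 + 2 \cdot 6 \left(-3\right)\right)\right) \left(-29\right) = -526 - \left(-21 - - 2 \left(-1 - 36\right)\right) \left(-29\right) = -526 - \left(-21 - \left(-2\right) \left(-37\right)\right) \left(-29\right) = -526 - \left(-21 - 74\right) \left(-29\right) = -526 - \left(-95\right) \left(-29\right) = -526 - 2755 = -3281$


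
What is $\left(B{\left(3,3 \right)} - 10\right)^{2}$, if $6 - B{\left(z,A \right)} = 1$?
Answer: $25$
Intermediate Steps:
$B{\left(z,A \right)} = 5$ ($B{\left(z,A \right)} = 6 - 1 = 5$)
$\left(B{\left(3,3 \right)} - 10\right)^{2} = \left(5 - 10\right)^{2} = \left(-5\right)^{2} = 25$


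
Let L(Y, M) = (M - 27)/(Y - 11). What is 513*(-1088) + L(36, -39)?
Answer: -13953666/25 ≈ -5.5815e+5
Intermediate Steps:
L(Y, M) = (-27 + M)/(-11 + Y)
513*(-1088) + L(36, -39) = 513*(-1088) + (-27 - 39)/(-11 + 36) = -558144 - 66/25 = -13953666/25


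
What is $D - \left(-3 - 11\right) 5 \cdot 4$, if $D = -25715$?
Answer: $-25435$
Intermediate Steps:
$D - \left(-3 - 11\right) 5 \cdot 4 = -25715 - \left(-3 - 11\right) 5 \cdot 4 = -25715 - \left(-14\right) 5 \cdot 4 = -25715 - \left(-70\right) 4 = -25715 - -280 = -25715 + 280 = -25435$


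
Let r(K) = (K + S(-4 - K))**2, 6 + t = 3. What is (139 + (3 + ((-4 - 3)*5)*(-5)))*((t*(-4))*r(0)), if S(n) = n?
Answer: 60864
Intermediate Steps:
t = -3 (t = -6 + 3 = -3)
r(K) = 16 (r(K) = (K + (-4 - K))**2 = (-4)**2 = 16)
(139 + (3 + ((-4 - 3)*5)*(-5)))*((t*(-4))*r(0)) = (139 + (3 + ((-4 - 3)*5)*(-5)))*(-3*(-4)*16) = (139 + (3 - 7*5*(-5)))*(12*16) = (139 + (3 - 35*(-5)))*192 = (139 + (3 + 175))*192 = (139 + 178)*192 = 317*192 = 60864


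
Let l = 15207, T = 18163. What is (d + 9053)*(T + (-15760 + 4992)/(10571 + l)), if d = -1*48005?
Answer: -9118566715896/12889 ≈ -7.0747e+8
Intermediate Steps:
d = -48005
(d + 9053)*(T + (-15760 + 4992)/(10571 + l)) = (-48005 + 9053)*(18163 + (-15760 + 4992)/(10571 + 15207)) = -38952*(18163 - 10768/25778) = -38952*(18163 - 10768*1/25778) = -38952*(18163 - 5384/12889) = -38952*234097523/12889 = -9118566715896/12889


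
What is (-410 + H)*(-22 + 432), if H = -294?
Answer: -288640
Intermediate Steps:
(-410 + H)*(-22 + 432) = (-410 - 294)*(-22 + 432) = -704*410 = -288640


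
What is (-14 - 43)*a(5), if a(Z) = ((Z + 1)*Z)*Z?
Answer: -8550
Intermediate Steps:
a(Z) = Z²*(1 + Z) (a(Z) = ((1 + Z)*Z)*Z = (Z*(1 + Z))*Z = Z²*(1 + Z))
(-14 - 43)*a(5) = (-14 - 43)*(5²*(1 + 5)) = -1425*6 = -57*150 = -8550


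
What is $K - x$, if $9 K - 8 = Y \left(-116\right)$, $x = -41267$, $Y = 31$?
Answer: $\frac{122605}{3} \approx 40868.0$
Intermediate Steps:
$K = - \frac{1196}{3}$ ($K = \frac{8}{9} + \frac{31 \left(-116\right)}{9} = \frac{8}{9} + \frac{1}{9} \left(-3596\right) = \frac{8}{9} - \frac{3596}{9} = - \frac{1196}{3} \approx -398.67$)
$K - x = - \frac{1196}{3} - -41267 = - \frac{1196}{3} + 41267 = \frac{122605}{3}$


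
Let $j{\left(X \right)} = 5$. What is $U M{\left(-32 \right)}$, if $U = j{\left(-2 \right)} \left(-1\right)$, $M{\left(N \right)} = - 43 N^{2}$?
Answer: $220160$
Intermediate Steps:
$U = -5$ ($U = 5 \left(-1\right) = -5$)
$U M{\left(-32 \right)} = - 5 \left(- 43 \left(-32\right)^{2}\right) = - 5 \left(\left(-43\right) 1024\right) = \left(-5\right) \left(-44032\right) = 220160$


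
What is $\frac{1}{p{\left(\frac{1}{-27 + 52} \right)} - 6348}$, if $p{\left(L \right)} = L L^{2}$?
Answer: $- \frac{15625}{99187499} \approx -0.00015753$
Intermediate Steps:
$p{\left(L \right)} = L^{3}$
$\frac{1}{p{\left(\frac{1}{-27 + 52} \right)} - 6348} = \frac{1}{\left(\frac{1}{-27 + 52}\right)^{3} - 6348} = \frac{1}{\left(\frac{1}{25}\right)^{3} - 6348} = \frac{1}{\frac{1}{15625} - 6348} = \frac{1}{- \frac{99187499}{15625}} = - \frac{15625}{99187499}$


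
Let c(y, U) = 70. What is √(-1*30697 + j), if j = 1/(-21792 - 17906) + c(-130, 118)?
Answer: I*√48266045024606/39698 ≈ 175.01*I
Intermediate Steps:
j = 2778859/39698 (j = 1/(-21792 - 17906) + 70 = 1/(-39698) + 70 = -1/39698 + 70 = 2778859/39698 ≈ 70.000)
√(-1*30697 + j) = √(-1*30697 + 2778859/39698) = √(-30697 + 2778859/39698) = √(-1215830647/39698) = I*√48266045024606/39698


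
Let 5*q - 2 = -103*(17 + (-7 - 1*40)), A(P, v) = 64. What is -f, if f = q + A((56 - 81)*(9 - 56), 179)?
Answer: -3412/5 ≈ -682.40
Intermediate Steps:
q = 3092/5 (q = 2/5 + (-103*(17 + (-7 - 1*40)))/5 = 2/5 + (-103*(17 + (-7 - 40)))/5 = 2/5 + (-103*(17 - 47))/5 = 2/5 + (-103*(-30))/5 = 2/5 + (1/5)*3090 = 2/5 + 618 = 3092/5 ≈ 618.40)
f = 3412/5 (f = 3092/5 + 64 = 3412/5 ≈ 682.40)
-f = -1*3412/5 = -3412/5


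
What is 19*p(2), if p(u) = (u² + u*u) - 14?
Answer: -114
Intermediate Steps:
p(u) = -14 + 2*u² (p(u) = (u² + u²) - 14 = 2*u² - 14 = -14 + 2*u²)
19*p(2) = 19*(-14 + 2*2²) = 19*(-14 + 2*4) = 19*(-14 + 8) = 19*(-6) = -114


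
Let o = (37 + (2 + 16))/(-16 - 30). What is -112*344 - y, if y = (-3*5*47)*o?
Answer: -1811063/46 ≈ -39371.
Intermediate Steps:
o = -55/46 (o = (37 + 18)/(-46) = 55*(-1/46) = -55/46 ≈ -1.1957)
y = 38775/46 (y = (-3*5*47)*(-55/46) = -15*47*(-55/46) = -705*(-55/46) = 38775/46 ≈ 842.93)
-112*344 - y = -112*344 - 1*38775/46 = -38528 - 38775/46 = -1811063/46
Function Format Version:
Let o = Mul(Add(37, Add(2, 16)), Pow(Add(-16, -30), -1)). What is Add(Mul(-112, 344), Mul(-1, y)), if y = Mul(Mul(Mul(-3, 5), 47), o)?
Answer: Rational(-1811063, 46) ≈ -39371.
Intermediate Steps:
o = Rational(-55, 46) (o = Mul(Add(37, 18), Pow(-46, -1)) = Mul(55, Rational(-1, 46)) = Rational(-55, 46) ≈ -1.1957)
y = Rational(38775, 46) (y = Mul(Mul(Mul(-3, 5), 47), Rational(-55, 46)) = Mul(Mul(-15, 47), Rational(-55, 46)) = Mul(-705, Rational(-55, 46)) = Rational(38775, 46) ≈ 842.93)
Add(Mul(-112, 344), Mul(-1, y)) = Add(Mul(-112, 344), Mul(-1, Rational(38775, 46))) = Add(-38528, Rational(-38775, 46)) = Rational(-1811063, 46)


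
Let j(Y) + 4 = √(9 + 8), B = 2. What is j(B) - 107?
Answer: -111 + √17 ≈ -106.88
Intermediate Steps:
j(Y) = -4 + √17 (j(Y) = -4 + √(9 + 8) = -4 + √17)
j(B) - 107 = (-4 + √17) - 107 = -111 + √17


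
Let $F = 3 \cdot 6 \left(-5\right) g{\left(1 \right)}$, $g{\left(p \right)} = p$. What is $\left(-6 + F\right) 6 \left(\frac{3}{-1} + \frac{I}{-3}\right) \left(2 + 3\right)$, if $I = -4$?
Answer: $4800$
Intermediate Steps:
$F = -90$ ($F = 3 \cdot 6 \left(-5\right) 1 = 3 \left(\left(-30\right) 1\right) = 3 \left(-30\right) = -90$)
$\left(-6 + F\right) 6 \left(\frac{3}{-1} + \frac{I}{-3}\right) \left(2 + 3\right) = \left(-6 - 90\right) 6 \left(\frac{3}{-1} - \frac{4}{-3}\right) \left(2 + 3\right) = - 96 \cdot 6 \left(3 \left(-1\right) - - \frac{4}{3}\right) 5 = - 96 \cdot 6 \left(-3 + \frac{4}{3}\right) 5 = - 96 \cdot 6 \left(- \frac{5}{3}\right) 5 = - 96 \left(\left(-10\right) 5\right) = \left(-96\right) \left(-50\right) = 4800$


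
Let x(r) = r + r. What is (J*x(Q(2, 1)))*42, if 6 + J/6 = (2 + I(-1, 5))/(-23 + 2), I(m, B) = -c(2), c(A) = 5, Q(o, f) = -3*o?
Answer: 17712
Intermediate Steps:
I(m, B) = -5 (I(m, B) = -1*5 = -5)
x(r) = 2*r
J = -246/7 (J = -36 + 6*((2 - 5)/(-23 + 2)) = -36 + 6*(-3/(-21)) = -36 + 6*(-3*(-1/21)) = -36 + 6*(⅐) = -36 + 6/7 = -246/7 ≈ -35.143)
(J*x(Q(2, 1)))*42 = -492*(-3*2)/7*42 = -492*(-6)/7*42 = -246/7*(-12)*42 = (2952/7)*42 = 17712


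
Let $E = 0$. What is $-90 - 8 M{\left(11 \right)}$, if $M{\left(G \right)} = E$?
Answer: $-90$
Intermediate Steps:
$M{\left(G \right)} = 0$
$-90 - 8 M{\left(11 \right)} = -90 - 0 = -90 + 0 = -90$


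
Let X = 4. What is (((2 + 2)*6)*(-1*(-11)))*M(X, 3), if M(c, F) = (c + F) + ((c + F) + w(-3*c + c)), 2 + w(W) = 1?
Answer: 3432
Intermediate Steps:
w(W) = -1 (w(W) = -2 + 1 = -1)
M(c, F) = -1 + 2*F + 2*c (M(c, F) = (c + F) + ((c + F) - 1) = (F + c) + ((F + c) - 1) = (F + c) + (-1 + F + c) = -1 + 2*F + 2*c)
(((2 + 2)*6)*(-1*(-11)))*M(X, 3) = (((2 + 2)*6)*(-1*(-11)))*(-1 + 2*3 + 2*4) = ((4*6)*11)*(-1 + 6 + 8) = (24*11)*13 = 264*13 = 3432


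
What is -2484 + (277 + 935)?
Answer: -1272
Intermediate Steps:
-2484 + (277 + 935) = -2484 + 1212 = -1272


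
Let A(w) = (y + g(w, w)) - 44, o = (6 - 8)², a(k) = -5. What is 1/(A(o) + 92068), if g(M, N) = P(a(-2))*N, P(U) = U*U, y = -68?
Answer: 1/92056 ≈ 1.0863e-5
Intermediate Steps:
o = 4 (o = (-2)² = 4)
P(U) = U²
g(M, N) = 25*N (g(M, N) = (-5)²*N = 25*N)
A(w) = -112 + 25*w (A(w) = (-68 + 25*w) - 44 = -112 + 25*w)
1/(A(o) + 92068) = 1/((-112 + 25*4) + 92068) = 1/((-112 + 100) + 92068) = 1/(-12 + 92068) = 1/92056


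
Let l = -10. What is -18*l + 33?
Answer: 213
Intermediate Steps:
-18*l + 33 = -18*(-10) + 33 = 180 + 33 = 213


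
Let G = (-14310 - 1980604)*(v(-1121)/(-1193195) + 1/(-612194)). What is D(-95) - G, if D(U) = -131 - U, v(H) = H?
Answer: 670185727265563/365233409915 ≈ 1835.0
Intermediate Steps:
G = -683334130022503/365233409915 (G = (-14310 - 1980604)*(-1121/(-1193195) + 1/(-612194)) = -1994914*(-1121*(-1/1193195) - 1/612194) = -1994914*(1121/1193195 - 1/612194) = -1994914*685076279/730466819830 = -683334130022503/365233409915 ≈ -1871.0)
D(-95) - G = (-131 - 1*(-95)) - 1*(-683334130022503/365233409915) = (-131 + 95) + 683334130022503/365233409915 = -36 + 683334130022503/365233409915 = 670185727265563/365233409915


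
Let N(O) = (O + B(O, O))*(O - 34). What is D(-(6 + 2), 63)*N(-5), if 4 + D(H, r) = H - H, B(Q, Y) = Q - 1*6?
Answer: -2496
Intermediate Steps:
B(Q, Y) = -6 + Q (B(Q, Y) = Q - 6 = -6 + Q)
D(H, r) = -4 (D(H, r) = -4 + (H - H) = -4 + 0 = -4)
N(O) = (-34 + O)*(-6 + 2*O) (N(O) = (O + (-6 + O))*(O - 34) = (-6 + 2*O)*(-34 + O) = (-34 + O)*(-6 + 2*O))
D(-(6 + 2), 63)*N(-5) = -4*(204 - 74*(-5) + 2*(-5)²) = -4*(204 + 370 + 2*25) = -4*(204 + 370 + 50) = -4*624 = -2496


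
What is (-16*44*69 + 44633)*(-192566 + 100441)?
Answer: 363248875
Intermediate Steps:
(-16*44*69 + 44633)*(-192566 + 100441) = (-704*69 + 44633)*(-92125) = (-48576 + 44633)*(-92125) = -3943*(-92125) = 363248875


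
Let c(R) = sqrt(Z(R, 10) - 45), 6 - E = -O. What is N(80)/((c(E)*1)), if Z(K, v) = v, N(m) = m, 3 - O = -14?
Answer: -16*I*sqrt(35)/7 ≈ -13.522*I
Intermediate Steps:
O = 17 (O = 3 - 1*(-14) = 3 + 14 = 17)
E = 23 (E = 6 - (-1)*17 = 6 - 1*(-17) = 6 + 17 = 23)
c(R) = I*sqrt(35) (c(R) = sqrt(10 - 45) = sqrt(-35) = I*sqrt(35))
N(80)/((c(E)*1)) = 80/(((I*sqrt(35))*1)) = 80/((I*sqrt(35))) = 80*(-I*sqrt(35)/35) = -16*I*sqrt(35)/7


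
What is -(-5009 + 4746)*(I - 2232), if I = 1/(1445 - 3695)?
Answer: -1320786263/2250 ≈ -5.8702e+5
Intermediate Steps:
I = -1/2250 (I = 1/(-2250) = -1/2250 ≈ -0.00044444)
-(-5009 + 4746)*(I - 2232) = -(-5009 + 4746)*(-1/2250 - 2232) = -(-263)*(-5022001)/2250 = -1*1320786263/2250 = -1320786263/2250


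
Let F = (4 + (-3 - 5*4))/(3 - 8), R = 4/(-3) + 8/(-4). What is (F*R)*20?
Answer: -760/3 ≈ -253.33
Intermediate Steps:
R = -10/3 (R = 4*(-⅓) + 8*(-¼) = -4/3 - 2 = -10/3 ≈ -3.3333)
F = 19/5 (F = (4 + (-3 - 20))/(-5) = (4 - 23)*(-⅕) = -19*(-⅕) = 19/5 ≈ 3.8000)
(F*R)*20 = ((19/5)*(-10/3))*20 = -38/3*20 = -760/3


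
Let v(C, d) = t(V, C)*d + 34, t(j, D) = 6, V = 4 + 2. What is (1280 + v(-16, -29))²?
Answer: 1299600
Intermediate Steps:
V = 6
v(C, d) = 34 + 6*d (v(C, d) = 6*d + 34 = 34 + 6*d)
(1280 + v(-16, -29))² = (1280 + (34 + 6*(-29)))² = (1280 + (34 - 174))² = (1280 - 140)² = 1140² = 1299600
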